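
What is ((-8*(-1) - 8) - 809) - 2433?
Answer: -3242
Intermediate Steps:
((-8*(-1) - 8) - 809) - 2433 = ((8 - 8) - 809) - 2433 = (0 - 809) - 2433 = -809 - 2433 = -3242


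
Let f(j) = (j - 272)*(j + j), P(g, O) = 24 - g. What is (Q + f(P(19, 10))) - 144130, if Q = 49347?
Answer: -97453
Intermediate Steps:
f(j) = 2*j*(-272 + j) (f(j) = (-272 + j)*(2*j) = 2*j*(-272 + j))
(Q + f(P(19, 10))) - 144130 = (49347 + 2*(24 - 1*19)*(-272 + (24 - 1*19))) - 144130 = (49347 + 2*(24 - 19)*(-272 + (24 - 19))) - 144130 = (49347 + 2*5*(-272 + 5)) - 144130 = (49347 + 2*5*(-267)) - 144130 = (49347 - 2670) - 144130 = 46677 - 144130 = -97453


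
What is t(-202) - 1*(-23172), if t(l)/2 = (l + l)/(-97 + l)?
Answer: 6929236/299 ≈ 23175.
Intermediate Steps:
t(l) = 4*l/(-97 + l) (t(l) = 2*((l + l)/(-97 + l)) = 2*((2*l)/(-97 + l)) = 2*(2*l/(-97 + l)) = 4*l/(-97 + l))
t(-202) - 1*(-23172) = 4*(-202)/(-97 - 202) - 1*(-23172) = 4*(-202)/(-299) + 23172 = 4*(-202)*(-1/299) + 23172 = 808/299 + 23172 = 6929236/299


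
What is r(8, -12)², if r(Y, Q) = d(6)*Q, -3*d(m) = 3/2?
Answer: 36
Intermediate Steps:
d(m) = -½ (d(m) = -1/2 = -⅓*3/2 = -½)
r(Y, Q) = -Q/2
r(8, -12)² = (-½*(-12))² = 6² = 36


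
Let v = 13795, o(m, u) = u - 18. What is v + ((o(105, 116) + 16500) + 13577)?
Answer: 43970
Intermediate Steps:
o(m, u) = -18 + u
v + ((o(105, 116) + 16500) + 13577) = 13795 + (((-18 + 116) + 16500) + 13577) = 13795 + ((98 + 16500) + 13577) = 13795 + (16598 + 13577) = 13795 + 30175 = 43970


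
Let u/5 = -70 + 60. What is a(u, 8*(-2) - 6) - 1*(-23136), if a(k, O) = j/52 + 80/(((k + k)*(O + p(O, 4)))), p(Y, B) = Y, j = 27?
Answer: 66170497/2860 ≈ 23137.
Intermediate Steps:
u = -50 (u = 5*(-70 + 60) = 5*(-10) = -50)
a(k, O) = 27/52 + 20/(O*k) (a(k, O) = 27/52 + 80/(((k + k)*(O + O))) = 27*(1/52) + 80/(((2*k)*(2*O))) = 27/52 + 80/((4*O*k)) = 27/52 + 80*(1/(4*O*k)) = 27/52 + 20/(O*k))
a(u, 8*(-2) - 6) - 1*(-23136) = (27/52 + 20/((8*(-2) - 6)*(-50))) - 1*(-23136) = (27/52 + 20*(-1/50)/(-16 - 6)) + 23136 = (27/52 + 20*(-1/50)/(-22)) + 23136 = (27/52 + 20*(-1/22)*(-1/50)) + 23136 = (27/52 + 1/55) + 23136 = 1537/2860 + 23136 = 66170497/2860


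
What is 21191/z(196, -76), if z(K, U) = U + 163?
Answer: 21191/87 ≈ 243.57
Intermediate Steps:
z(K, U) = 163 + U
21191/z(196, -76) = 21191/(163 - 76) = 21191/87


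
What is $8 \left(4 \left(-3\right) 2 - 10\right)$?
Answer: $-272$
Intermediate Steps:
$8 \left(4 \left(-3\right) 2 - 10\right) = 8 \left(\left(-12\right) 2 - 10\right) = 8 \left(-24 - 10\right) = 8 \left(-34\right) = -272$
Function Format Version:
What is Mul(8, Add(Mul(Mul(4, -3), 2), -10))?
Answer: -272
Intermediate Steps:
Mul(8, Add(Mul(Mul(4, -3), 2), -10)) = Mul(8, Add(Mul(-12, 2), -10)) = Mul(8, Add(-24, -10)) = Mul(8, -34) = -272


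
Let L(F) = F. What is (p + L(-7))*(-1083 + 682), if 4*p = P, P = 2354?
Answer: -466363/2 ≈ -2.3318e+5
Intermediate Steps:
p = 1177/2 (p = (¼)*2354 = 1177/2 ≈ 588.50)
(p + L(-7))*(-1083 + 682) = (1177/2 - 7)*(-1083 + 682) = (1163/2)*(-401) = -466363/2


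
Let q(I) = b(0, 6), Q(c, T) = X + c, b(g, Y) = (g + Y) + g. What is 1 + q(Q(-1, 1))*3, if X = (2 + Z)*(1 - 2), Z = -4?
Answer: 19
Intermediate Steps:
X = 2 (X = (2 - 4)*(1 - 2) = -2*(-1) = 2)
b(g, Y) = Y + 2*g (b(g, Y) = (Y + g) + g = Y + 2*g)
Q(c, T) = 2 + c
q(I) = 6 (q(I) = 6 + 2*0 = 6 + 0 = 6)
1 + q(Q(-1, 1))*3 = 1 + 6*3 = 1 + 18 = 19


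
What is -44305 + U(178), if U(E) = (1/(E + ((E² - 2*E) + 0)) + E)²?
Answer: -12527947226219/992628036 ≈ -12621.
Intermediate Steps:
U(E) = (E + 1/(E² - E))² (U(E) = (1/(E + (E² - 2*E)) + E)² = (1/(E² - E) + E)² = (E + 1/(E² - E))²)
-44305 + U(178) = -44305 + (1 + 178³ - 1*178²)²/(178²*(-1 + 178)²) = -44305 + (1/31684)*(1 + 5639752 - 1*31684)²/177² = -44305 + (1/31684)*(1/31329)*(1 + 5639752 - 31684)² = -44305 + (1/31684)*(1/31329)*5608069² = -44305 + (1/31684)*(1/31329)*31450437908761 = -44305 + 31450437908761/992628036 = -12527947226219/992628036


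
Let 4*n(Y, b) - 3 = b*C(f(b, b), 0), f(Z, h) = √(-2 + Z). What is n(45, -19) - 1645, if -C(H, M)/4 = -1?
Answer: -6653/4 ≈ -1663.3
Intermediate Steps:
C(H, M) = 4 (C(H, M) = -4*(-1) = 4)
n(Y, b) = ¾ + b (n(Y, b) = ¾ + (b*4)/4 = ¾ + (4*b)/4 = ¾ + b)
n(45, -19) - 1645 = (¾ - 19) - 1645 = -73/4 - 1645 = -6653/4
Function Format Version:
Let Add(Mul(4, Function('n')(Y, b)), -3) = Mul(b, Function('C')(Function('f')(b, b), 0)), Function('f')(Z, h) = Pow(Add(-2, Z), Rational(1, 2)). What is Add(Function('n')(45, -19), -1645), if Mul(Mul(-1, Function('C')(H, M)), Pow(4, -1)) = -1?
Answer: Rational(-6653, 4) ≈ -1663.3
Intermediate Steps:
Function('C')(H, M) = 4 (Function('C')(H, M) = Mul(-4, -1) = 4)
Function('n')(Y, b) = Add(Rational(3, 4), b) (Function('n')(Y, b) = Add(Rational(3, 4), Mul(Rational(1, 4), Mul(b, 4))) = Add(Rational(3, 4), Mul(Rational(1, 4), Mul(4, b))) = Add(Rational(3, 4), b))
Add(Function('n')(45, -19), -1645) = Add(Add(Rational(3, 4), -19), -1645) = Add(Rational(-73, 4), -1645) = Rational(-6653, 4)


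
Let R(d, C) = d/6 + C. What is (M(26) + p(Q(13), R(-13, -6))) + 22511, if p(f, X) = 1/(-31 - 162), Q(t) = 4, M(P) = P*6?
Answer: 4374730/193 ≈ 22667.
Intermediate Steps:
M(P) = 6*P
R(d, C) = C + d/6 (R(d, C) = d/6 + C = C + d/6)
p(f, X) = -1/193 (p(f, X) = 1/(-193) = -1/193)
(M(26) + p(Q(13), R(-13, -6))) + 22511 = (6*26 - 1/193) + 22511 = (156 - 1/193) + 22511 = 30107/193 + 22511 = 4374730/193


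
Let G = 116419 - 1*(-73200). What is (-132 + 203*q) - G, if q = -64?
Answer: -202743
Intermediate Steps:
G = 189619 (G = 116419 + 73200 = 189619)
(-132 + 203*q) - G = (-132 + 203*(-64)) - 1*189619 = (-132 - 12992) - 189619 = -13124 - 189619 = -202743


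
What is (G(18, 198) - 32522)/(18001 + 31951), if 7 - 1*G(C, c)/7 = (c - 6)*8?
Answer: -6175/7136 ≈ -0.86533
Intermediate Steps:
G(C, c) = 385 - 56*c (G(C, c) = 49 - 7*(c - 6)*8 = 49 - 7*(-6 + c)*8 = 49 - 7*(-48 + 8*c) = 49 + (336 - 56*c) = 385 - 56*c)
(G(18, 198) - 32522)/(18001 + 31951) = ((385 - 56*198) - 32522)/(18001 + 31951) = ((385 - 11088) - 32522)/49952 = (-10703 - 32522)*(1/49952) = -43225*1/49952 = -6175/7136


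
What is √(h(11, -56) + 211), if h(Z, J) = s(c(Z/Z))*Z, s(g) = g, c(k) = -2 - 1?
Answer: √178 ≈ 13.342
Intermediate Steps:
c(k) = -3
h(Z, J) = -3*Z
√(h(11, -56) + 211) = √(-3*11 + 211) = √(-33 + 211) = √178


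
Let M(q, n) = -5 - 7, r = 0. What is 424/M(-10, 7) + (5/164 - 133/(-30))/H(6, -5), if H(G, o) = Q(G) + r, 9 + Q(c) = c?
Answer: -271741/7380 ≈ -36.821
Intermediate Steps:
Q(c) = -9 + c
H(G, o) = -9 + G (H(G, o) = (-9 + G) + 0 = -9 + G)
M(q, n) = -12
424/M(-10, 7) + (5/164 - 133/(-30))/H(6, -5) = 424/(-12) + (5/164 - 133/(-30))/(-9 + 6) = 424*(-1/12) + (5*(1/164) - 133*(-1/30))/(-3) = -106/3 + (5/164 + 133/30)*(-⅓) = -106/3 + (10981/2460)*(-⅓) = -106/3 - 10981/7380 = -271741/7380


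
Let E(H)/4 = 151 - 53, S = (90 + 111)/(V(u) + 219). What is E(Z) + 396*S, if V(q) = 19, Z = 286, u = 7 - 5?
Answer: 86446/119 ≈ 726.44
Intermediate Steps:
u = 2
S = 201/238 (S = (90 + 111)/(19 + 219) = 201/238 ≈ 0.84454)
E(H) = 392 (E(H) = 4*(151 - 53) = 4*98 = 392)
E(Z) + 396*S = 392 + 396*(201/238) = 392 + 39798/119 = 86446/119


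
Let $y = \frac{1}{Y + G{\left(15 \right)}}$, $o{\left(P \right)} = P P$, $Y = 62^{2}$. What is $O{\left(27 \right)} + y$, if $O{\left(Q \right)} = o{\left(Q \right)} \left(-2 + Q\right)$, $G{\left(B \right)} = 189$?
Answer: $\frac{73501426}{4033} \approx 18225.0$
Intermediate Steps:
$Y = 3844$
$o{\left(P \right)} = P^{2}$
$y = \frac{1}{4033}$ ($y = \frac{1}{3844 + 189} = \frac{1}{4033} \approx 0.00024795$)
$O{\left(Q \right)} = Q^{2} \left(-2 + Q\right)$
$O{\left(27 \right)} + y = 27^{2} \left(-2 + 27\right) + \frac{1}{4033} = 729 \cdot 25 + \frac{1}{4033} = 18225 + \frac{1}{4033} = \frac{73501426}{4033}$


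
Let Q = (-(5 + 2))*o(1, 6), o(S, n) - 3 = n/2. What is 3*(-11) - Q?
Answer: 9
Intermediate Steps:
o(S, n) = 3 + n/2
Q = -42 (Q = (-(5 + 2))*(3 + (1/2)*6) = (-1*7)*(3 + 3) = -7*6 = -42)
3*(-11) - Q = 3*(-11) - 1*(-42) = -33 + 42 = 9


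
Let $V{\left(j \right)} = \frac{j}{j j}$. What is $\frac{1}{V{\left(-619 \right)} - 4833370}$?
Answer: $- \frac{619}{2991856031} \approx -2.069 \cdot 10^{-7}$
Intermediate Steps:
$V{\left(j \right)} = \frac{1}{j}$ ($V{\left(j \right)} = \frac{j}{j^{2}} = \frac{1}{j}$)
$\frac{1}{V{\left(-619 \right)} - 4833370} = \frac{1}{\frac{1}{-619} - 4833370} = \frac{1}{- \frac{1}{619} - 4833370} = \frac{1}{- \frac{2991856031}{619}} = - \frac{619}{2991856031}$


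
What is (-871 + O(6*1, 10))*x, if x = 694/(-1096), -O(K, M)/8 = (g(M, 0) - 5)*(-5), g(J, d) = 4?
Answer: 316117/548 ≈ 576.86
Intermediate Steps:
O(K, M) = -40 (O(K, M) = -8*(4 - 5)*(-5) = -(-8)*(-5) = -8*5 = -40)
x = -347/548 (x = 694*(-1/1096) = -347/548 ≈ -0.63321)
(-871 + O(6*1, 10))*x = (-871 - 40)*(-347/548) = -911*(-347/548) = 316117/548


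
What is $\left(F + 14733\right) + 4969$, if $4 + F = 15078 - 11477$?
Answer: $23299$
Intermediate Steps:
$F = 3597$ ($F = -4 + \left(15078 - 11477\right) = -4 + 3601 = 3597$)
$\left(F + 14733\right) + 4969 = \left(3597 + 14733\right) + 4969 = 18330 + 4969 = 23299$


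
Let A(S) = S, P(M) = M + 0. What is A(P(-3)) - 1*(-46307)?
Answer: 46304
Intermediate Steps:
P(M) = M
A(P(-3)) - 1*(-46307) = -3 - 1*(-46307) = -3 + 46307 = 46304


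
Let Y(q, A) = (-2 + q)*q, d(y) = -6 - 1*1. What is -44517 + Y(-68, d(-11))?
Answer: -39757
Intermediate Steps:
d(y) = -7 (d(y) = -6 - 1 = -7)
Y(q, A) = q*(-2 + q)
-44517 + Y(-68, d(-11)) = -44517 - 68*(-2 - 68) = -44517 - 68*(-70) = -44517 + 4760 = -39757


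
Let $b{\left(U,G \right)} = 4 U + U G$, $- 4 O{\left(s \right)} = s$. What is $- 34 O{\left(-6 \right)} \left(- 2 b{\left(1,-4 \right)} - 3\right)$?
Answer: $153$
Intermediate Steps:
$O{\left(s \right)} = - \frac{s}{4}$
$b{\left(U,G \right)} = 4 U + G U$
$- 34 O{\left(-6 \right)} \left(- 2 b{\left(1,-4 \right)} - 3\right) = - 34 \left(\left(- \frac{1}{4}\right) \left(-6\right)\right) \left(- 2 \cdot 1 \left(4 - 4\right) - 3\right) = \left(-34\right) \frac{3}{2} \left(- 2 \cdot 1 \cdot 0 - 3\right) = - 51 \left(\left(-2\right) 0 - 3\right) = - 51 \left(0 - 3\right) = \left(-51\right) \left(-3\right) = 153$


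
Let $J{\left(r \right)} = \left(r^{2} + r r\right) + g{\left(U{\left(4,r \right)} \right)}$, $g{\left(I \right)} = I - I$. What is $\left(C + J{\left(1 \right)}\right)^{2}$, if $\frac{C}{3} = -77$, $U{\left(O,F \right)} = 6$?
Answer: $52441$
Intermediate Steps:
$g{\left(I \right)} = 0$
$C = -231$ ($C = 3 \left(-77\right) = -231$)
$J{\left(r \right)} = 2 r^{2}$ ($J{\left(r \right)} = \left(r^{2} + r r\right) + 0 = \left(r^{2} + r^{2}\right) + 0 = 2 r^{2} + 0 = 2 r^{2}$)
$\left(C + J{\left(1 \right)}\right)^{2} = \left(-231 + 2 \cdot 1^{2}\right)^{2} = \left(-231 + 2 \cdot 1\right)^{2} = \left(-231 + 2\right)^{2} = \left(-229\right)^{2} = 52441$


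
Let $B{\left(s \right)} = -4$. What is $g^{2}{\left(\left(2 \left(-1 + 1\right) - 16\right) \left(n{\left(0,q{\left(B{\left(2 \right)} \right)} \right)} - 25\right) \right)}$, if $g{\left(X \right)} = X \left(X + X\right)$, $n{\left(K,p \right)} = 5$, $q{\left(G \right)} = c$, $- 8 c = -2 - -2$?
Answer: $41943040000$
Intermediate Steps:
$c = 0$ ($c = - \frac{-2 - -2}{8} = - \frac{-2 + 2}{8} = \left(- \frac{1}{8}\right) 0 = 0$)
$q{\left(G \right)} = 0$
$g{\left(X \right)} = 2 X^{2}$ ($g{\left(X \right)} = X 2 X = 2 X^{2}$)
$g^{2}{\left(\left(2 \left(-1 + 1\right) - 16\right) \left(n{\left(0,q{\left(B{\left(2 \right)} \right)} \right)} - 25\right) \right)} = \left(2 \left(\left(2 \left(-1 + 1\right) - 16\right) \left(5 - 25\right)\right)^{2}\right)^{2} = \left(2 \left(\left(2 \cdot 0 - 16\right) \left(-20\right)\right)^{2}\right)^{2} = \left(2 \left(\left(0 - 16\right) \left(-20\right)\right)^{2}\right)^{2} = \left(2 \left(\left(-16\right) \left(-20\right)\right)^{2}\right)^{2} = \left(2 \cdot 320^{2}\right)^{2} = \left(2 \cdot 102400\right)^{2} = 204800^{2} = 41943040000$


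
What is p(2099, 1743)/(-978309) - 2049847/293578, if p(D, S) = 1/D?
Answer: -4209300530843155/602853789164598 ≈ -6.9823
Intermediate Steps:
p(2099, 1743)/(-978309) - 2049847/293578 = 1/(2099*(-978309)) - 2049847/293578 = (1/2099)*(-1/978309) - 2049847*1/293578 = -1/2053470591 - 2049847/293578 = -4209300530843155/602853789164598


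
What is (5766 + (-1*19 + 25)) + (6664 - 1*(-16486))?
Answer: 28922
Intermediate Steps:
(5766 + (-1*19 + 25)) + (6664 - 1*(-16486)) = (5766 + (-19 + 25)) + (6664 + 16486) = (5766 + 6) + 23150 = 5772 + 23150 = 28922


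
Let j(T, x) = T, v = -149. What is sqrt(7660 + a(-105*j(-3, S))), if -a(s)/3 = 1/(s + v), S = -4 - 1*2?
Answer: sqrt(211078462)/166 ≈ 87.521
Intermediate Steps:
S = -6 (S = -4 - 2 = -6)
a(s) = -3/(-149 + s) (a(s) = -3/(s - 149) = -3/(-149 + s))
sqrt(7660 + a(-105*j(-3, S))) = sqrt(7660 - 3/(-149 - 105*(-3))) = sqrt(7660 - 3/(-149 + 315)) = sqrt(7660 - 3/166) = sqrt(1271557/166) = sqrt(211078462)/166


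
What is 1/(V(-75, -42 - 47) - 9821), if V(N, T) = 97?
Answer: -1/9724 ≈ -0.00010284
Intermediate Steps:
1/(V(-75, -42 - 47) - 9821) = 1/(97 - 9821) = 1/(-9724) = -1/9724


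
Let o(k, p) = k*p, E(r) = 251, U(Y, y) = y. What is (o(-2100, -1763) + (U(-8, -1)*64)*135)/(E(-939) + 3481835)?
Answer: 1846830/1741043 ≈ 1.0608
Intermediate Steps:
(o(-2100, -1763) + (U(-8, -1)*64)*135)/(E(-939) + 3481835) = (-2100*(-1763) - 1*64*135)/(251 + 3481835) = (3702300 - 64*135)/3482086 = (3702300 - 8640)*(1/3482086) = 3693660*(1/3482086) = 1846830/1741043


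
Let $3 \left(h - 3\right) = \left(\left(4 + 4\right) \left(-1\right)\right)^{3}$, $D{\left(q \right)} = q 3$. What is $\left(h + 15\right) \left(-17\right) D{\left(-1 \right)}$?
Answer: $-7786$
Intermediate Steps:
$D{\left(q \right)} = 3 q$
$h = - \frac{503}{3}$ ($h = 3 + \frac{\left(\left(4 + 4\right) \left(-1\right)\right)^{3}}{3} = 3 + \frac{\left(8 \left(-1\right)\right)^{3}}{3} = 3 + \frac{\left(-8\right)^{3}}{3} = 3 + \frac{1}{3} \left(-512\right) = 3 - \frac{512}{3} = - \frac{503}{3} \approx -167.67$)
$\left(h + 15\right) \left(-17\right) D{\left(-1 \right)} = \left(- \frac{503}{3} + 15\right) \left(-17\right) 3 \left(-1\right) = \left(- \frac{458}{3}\right) \left(-17\right) \left(-3\right) = \frac{7786}{3} \left(-3\right) = -7786$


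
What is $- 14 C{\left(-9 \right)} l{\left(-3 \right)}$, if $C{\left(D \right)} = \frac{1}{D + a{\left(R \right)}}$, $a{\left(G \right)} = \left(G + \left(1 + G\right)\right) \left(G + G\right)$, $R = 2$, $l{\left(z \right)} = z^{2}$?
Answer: $- \frac{126}{11} \approx -11.455$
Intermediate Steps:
$a{\left(G \right)} = 2 G \left(1 + 2 G\right)$ ($a{\left(G \right)} = \left(1 + 2 G\right) 2 G = 2 G \left(1 + 2 G\right)$)
$C{\left(D \right)} = \frac{1}{20 + D}$ ($C{\left(D \right)} = \frac{1}{D + 2 \cdot 2 \left(1 + 2 \cdot 2\right)} = \frac{1}{D + 2 \cdot 2 \left(1 + 4\right)} = \frac{1}{D + 2 \cdot 2 \cdot 5} = \frac{1}{D + 20} = \frac{1}{20 + D}$)
$- 14 C{\left(-9 \right)} l{\left(-3 \right)} = - \frac{14}{20 - 9} \left(-3\right)^{2} = - \frac{14}{11} \cdot 9 = \left(-14\right) \frac{1}{11} \cdot 9 = \left(- \frac{14}{11}\right) 9 = - \frac{126}{11}$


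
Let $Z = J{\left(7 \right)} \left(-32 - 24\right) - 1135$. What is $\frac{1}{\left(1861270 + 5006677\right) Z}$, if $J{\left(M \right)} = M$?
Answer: $- \frac{1}{10487355069} \approx -9.5353 \cdot 10^{-11}$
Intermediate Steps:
$Z = -1527$ ($Z = 7 \left(-32 - 24\right) - 1135 = 7 \left(-56\right) - 1135 = -392 - 1135 = -1527$)
$\frac{1}{\left(1861270 + 5006677\right) Z} = \frac{1}{\left(1861270 + 5006677\right) \left(-1527\right)} = \frac{1}{6867947} \left(- \frac{1}{1527}\right) = - \frac{1}{10487355069}$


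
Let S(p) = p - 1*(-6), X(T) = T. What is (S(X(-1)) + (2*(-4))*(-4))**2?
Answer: 1369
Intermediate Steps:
S(p) = 6 + p (S(p) = p + 6 = 6 + p)
(S(X(-1)) + (2*(-4))*(-4))**2 = ((6 - 1) + (2*(-4))*(-4))**2 = (5 - 8*(-4))**2 = (5 + 32)**2 = 37**2 = 1369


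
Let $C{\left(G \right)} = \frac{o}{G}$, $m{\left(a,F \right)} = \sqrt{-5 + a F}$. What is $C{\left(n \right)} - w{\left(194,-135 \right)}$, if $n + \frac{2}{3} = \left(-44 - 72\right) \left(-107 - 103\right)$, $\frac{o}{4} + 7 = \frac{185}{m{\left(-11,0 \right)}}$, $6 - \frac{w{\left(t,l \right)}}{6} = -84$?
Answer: $- \frac{19731102}{36539} - \frac{222 i \sqrt{5}}{36539} \approx -540.0 - 0.013586 i$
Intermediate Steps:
$w{\left(t,l \right)} = 540$ ($w{\left(t,l \right)} = 36 - -504 = 36 + 504 = 540$)
$m{\left(a,F \right)} = \sqrt{-5 + F a}$
$o = -28 - 148 i \sqrt{5}$ ($o = -28 + 4 \frac{185}{\sqrt{-5 + 0 \left(-11\right)}} = -28 + 4 \frac{185}{\sqrt{-5 + 0}} = -28 + 4 \frac{185}{\sqrt{-5}} = -28 + 4 \frac{185}{i \sqrt{5}} = -28 + 4 \cdot 185 \left(- \frac{i \sqrt{5}}{5}\right) = -28 + 4 \left(- 37 i \sqrt{5}\right) = -28 - 148 i \sqrt{5} \approx -28.0 - 330.94 i$)
$n = \frac{73078}{3}$ ($n = - \frac{2}{3} + \left(-44 - 72\right) \left(-107 - 103\right) = - \frac{2}{3} - -24360 = - \frac{2}{3} + 24360 = \frac{73078}{3} \approx 24359.0$)
$C{\left(G \right)} = \frac{-28 - 148 i \sqrt{5}}{G}$
$C{\left(n \right)} - w{\left(194,-135 \right)} = \frac{4 \left(-7 - 37 i \sqrt{5}\right)}{\frac{73078}{3}} - 540 = 4 \cdot \frac{3}{73078} \left(-7 - 37 i \sqrt{5}\right) - 540 = \left(- \frac{42}{36539} - \frac{222 i \sqrt{5}}{36539}\right) - 540 = - \frac{19731102}{36539} - \frac{222 i \sqrt{5}}{36539}$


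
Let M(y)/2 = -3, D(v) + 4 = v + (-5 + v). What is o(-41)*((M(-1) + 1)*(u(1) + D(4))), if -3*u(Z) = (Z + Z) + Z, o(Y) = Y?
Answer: -410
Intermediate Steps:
u(Z) = -Z (u(Z) = -((Z + Z) + Z)/3 = -(2*Z + Z)/3 = -Z)
D(v) = -9 + 2*v (D(v) = -4 + (v + (-5 + v)) = -4 + (-5 + 2*v) = -9 + 2*v)
M(y) = -6 (M(y) = 2*(-3) = -6)
o(-41)*((M(-1) + 1)*(u(1) + D(4))) = -41*(-6 + 1)*(-1*1 + (-9 + 2*4)) = -(-205)*(-1 + (-9 + 8)) = -(-205)*(-1 - 1) = -(-205)*(-2) = -41*10 = -410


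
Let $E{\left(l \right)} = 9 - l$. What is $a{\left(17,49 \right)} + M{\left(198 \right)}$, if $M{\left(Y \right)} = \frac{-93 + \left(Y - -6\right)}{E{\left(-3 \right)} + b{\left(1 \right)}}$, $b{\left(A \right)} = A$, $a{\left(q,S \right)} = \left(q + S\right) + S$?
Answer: $\frac{1606}{13} \approx 123.54$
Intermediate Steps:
$a{\left(q,S \right)} = q + 2 S$ ($a{\left(q,S \right)} = \left(S + q\right) + S = q + 2 S$)
$M{\left(Y \right)} = - \frac{87}{13} + \frac{Y}{13}$ ($M{\left(Y \right)} = \frac{-93 + \left(Y - -6\right)}{\left(9 - -3\right) + 1} = \frac{-93 + \left(Y + 6\right)}{\left(9 + 3\right) + 1} = \frac{-93 + \left(6 + Y\right)}{12 + 1} = \frac{-87 + Y}{13} = \left(-87 + Y\right) \frac{1}{13} = - \frac{87}{13} + \frac{Y}{13}$)
$a{\left(17,49 \right)} + M{\left(198 \right)} = \left(17 + 2 \cdot 49\right) + \left(- \frac{87}{13} + \frac{1}{13} \cdot 198\right) = \left(17 + 98\right) + \left(- \frac{87}{13} + \frac{198}{13}\right) = 115 + \frac{111}{13} = \frac{1606}{13}$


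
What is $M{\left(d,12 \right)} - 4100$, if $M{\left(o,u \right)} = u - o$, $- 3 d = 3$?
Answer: $-4087$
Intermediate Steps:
$d = -1$ ($d = \left(- \frac{1}{3}\right) 3 = -1$)
$M{\left(d,12 \right)} - 4100 = \left(12 - -1\right) - 4100 = \left(12 + 1\right) - 4100 = 13 - 4100 = -4087$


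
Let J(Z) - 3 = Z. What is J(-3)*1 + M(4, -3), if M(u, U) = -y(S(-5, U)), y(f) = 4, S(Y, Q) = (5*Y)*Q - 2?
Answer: -4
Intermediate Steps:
J(Z) = 3 + Z
S(Y, Q) = -2 + 5*Q*Y (S(Y, Q) = 5*Q*Y - 2 = -2 + 5*Q*Y)
M(u, U) = -4 (M(u, U) = -1*4 = -4)
J(-3)*1 + M(4, -3) = (3 - 3)*1 - 4 = 0*1 - 4 = 0 - 4 = -4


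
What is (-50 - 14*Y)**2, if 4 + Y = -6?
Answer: 8100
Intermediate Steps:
Y = -10 (Y = -4 - 6 = -10)
(-50 - 14*Y)**2 = (-50 - 14*(-10))**2 = (-50 + 140)**2 = 90**2 = 8100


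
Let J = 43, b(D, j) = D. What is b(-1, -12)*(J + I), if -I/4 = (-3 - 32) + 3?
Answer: -171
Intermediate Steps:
I = 128 (I = -4*((-3 - 32) + 3) = -4*(-35 + 3) = -4*(-32) = 128)
b(-1, -12)*(J + I) = -(43 + 128) = -1*171 = -171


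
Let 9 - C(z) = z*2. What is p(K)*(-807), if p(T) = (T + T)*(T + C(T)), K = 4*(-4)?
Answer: 645600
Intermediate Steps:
C(z) = 9 - 2*z (C(z) = 9 - z*2 = 9 - 2*z)
K = -16
p(T) = 2*T*(9 - T) (p(T) = (T + T)*(T + (9 - 2*T)) = (2*T)*(9 - T) = 2*T*(9 - T))
p(K)*(-807) = (2*(-16)*(9 - 1*(-16)))*(-807) = (2*(-16)*(9 + 16))*(-807) = (2*(-16)*25)*(-807) = -800*(-807) = 645600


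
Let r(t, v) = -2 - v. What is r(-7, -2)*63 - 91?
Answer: -91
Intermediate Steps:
r(-7, -2)*63 - 91 = (-2 - 1*(-2))*63 - 91 = (-2 + 2)*63 - 91 = 0*63 - 91 = 0 - 91 = -91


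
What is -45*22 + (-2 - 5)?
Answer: -997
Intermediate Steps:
-45*22 + (-2 - 5) = -990 - 7 = -997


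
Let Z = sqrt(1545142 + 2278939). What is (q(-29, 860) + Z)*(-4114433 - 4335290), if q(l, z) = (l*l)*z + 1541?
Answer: -6124367680123 - 8449723*sqrt(3824081) ≈ -6.1409e+12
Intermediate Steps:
Z = sqrt(3824081) ≈ 1955.5
q(l, z) = 1541 + z*l**2 (q(l, z) = l**2*z + 1541 = z*l**2 + 1541 = 1541 + z*l**2)
(q(-29, 860) + Z)*(-4114433 - 4335290) = ((1541 + 860*(-29)**2) + sqrt(3824081))*(-4114433 - 4335290) = ((1541 + 860*841) + sqrt(3824081))*(-8449723) = ((1541 + 723260) + sqrt(3824081))*(-8449723) = (724801 + sqrt(3824081))*(-8449723) = -6124367680123 - 8449723*sqrt(3824081)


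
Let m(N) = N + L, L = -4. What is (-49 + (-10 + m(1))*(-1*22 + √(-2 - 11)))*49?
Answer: 11613 - 637*I*√13 ≈ 11613.0 - 2296.7*I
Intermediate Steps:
m(N) = -4 + N (m(N) = N - 4 = -4 + N)
(-49 + (-10 + m(1))*(-1*22 + √(-2 - 11)))*49 = (-49 + (-10 + (-4 + 1))*(-1*22 + √(-2 - 11)))*49 = (-49 + (-10 - 3)*(-22 + √(-13)))*49 = (-49 - 13*(-22 + I*√13))*49 = (-49 + (286 - 13*I*√13))*49 = (237 - 13*I*√13)*49 = 11613 - 637*I*√13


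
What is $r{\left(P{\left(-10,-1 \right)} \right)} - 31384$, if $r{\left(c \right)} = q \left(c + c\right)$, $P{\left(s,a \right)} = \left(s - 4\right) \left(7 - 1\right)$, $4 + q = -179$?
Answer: $-640$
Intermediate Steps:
$q = -183$ ($q = -4 - 179 = -183$)
$P{\left(s,a \right)} = -24 + 6 s$ ($P{\left(s,a \right)} = \left(-4 + s\right) 6 = -24 + 6 s$)
$r{\left(c \right)} = - 366 c$ ($r{\left(c \right)} = - 183 \left(c + c\right) = - 183 \cdot 2 c = - 366 c$)
$r{\left(P{\left(-10,-1 \right)} \right)} - 31384 = - 366 \left(-24 + 6 \left(-10\right)\right) - 31384 = - 366 \left(-24 - 60\right) - 31384 = \left(-366\right) \left(-84\right) - 31384 = 30744 - 31384 = -640$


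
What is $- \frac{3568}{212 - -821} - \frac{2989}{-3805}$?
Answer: $- \frac{10488603}{3930565} \approx -2.6685$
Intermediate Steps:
$- \frac{3568}{212 - -821} - \frac{2989}{-3805} = - \frac{3568}{212 + 821} - - \frac{2989}{3805} = - \frac{3568}{1033} + \frac{2989}{3805} = - \frac{10488603}{3930565}$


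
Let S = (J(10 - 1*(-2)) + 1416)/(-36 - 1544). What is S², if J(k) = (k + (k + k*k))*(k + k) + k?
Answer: 74529/6241 ≈ 11.942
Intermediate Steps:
J(k) = k + 2*k*(k² + 2*k) (J(k) = (k + (k + k²))*(2*k) + k = (k² + 2*k)*(2*k) + k = 2*k*(k² + 2*k) + k = k + 2*k*(k² + 2*k))
S = -273/79 (S = ((10 - 1*(-2))*(1 + 2*(10 - 1*(-2))² + 4*(10 - 1*(-2))) + 1416)/(-36 - 1544) = ((10 + 2)*(1 + 2*(10 + 2)² + 4*(10 + 2)) + 1416)/(-1580) = (12*(1 + 2*12² + 4*12) + 1416)*(-1/1580) = (12*(1 + 2*144 + 48) + 1416)*(-1/1580) = (12*(1 + 288 + 48) + 1416)*(-1/1580) = (12*337 + 1416)*(-1/1580) = (4044 + 1416)*(-1/1580) = 5460*(-1/1580) = -273/79 ≈ -3.4557)
S² = (-273/79)² = 74529/6241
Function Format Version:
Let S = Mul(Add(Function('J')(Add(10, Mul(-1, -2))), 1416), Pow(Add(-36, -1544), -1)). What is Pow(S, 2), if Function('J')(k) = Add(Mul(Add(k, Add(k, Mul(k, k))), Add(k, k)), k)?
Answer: Rational(74529, 6241) ≈ 11.942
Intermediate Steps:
Function('J')(k) = Add(k, Mul(2, k, Add(Pow(k, 2), Mul(2, k)))) (Function('J')(k) = Add(Mul(Add(k, Add(k, Pow(k, 2))), Mul(2, k)), k) = Add(Mul(Add(Pow(k, 2), Mul(2, k)), Mul(2, k)), k) = Add(Mul(2, k, Add(Pow(k, 2), Mul(2, k))), k) = Add(k, Mul(2, k, Add(Pow(k, 2), Mul(2, k)))))
S = Rational(-273, 79) (S = Mul(Add(Mul(Add(10, Mul(-1, -2)), Add(1, Mul(2, Pow(Add(10, Mul(-1, -2)), 2)), Mul(4, Add(10, Mul(-1, -2))))), 1416), Pow(Add(-36, -1544), -1)) = Mul(Add(Mul(Add(10, 2), Add(1, Mul(2, Pow(Add(10, 2), 2)), Mul(4, Add(10, 2)))), 1416), Pow(-1580, -1)) = Mul(Add(Mul(12, Add(1, Mul(2, Pow(12, 2)), Mul(4, 12))), 1416), Rational(-1, 1580)) = Mul(Add(Mul(12, Add(1, Mul(2, 144), 48)), 1416), Rational(-1, 1580)) = Mul(Add(Mul(12, Add(1, 288, 48)), 1416), Rational(-1, 1580)) = Mul(Add(Mul(12, 337), 1416), Rational(-1, 1580)) = Mul(Add(4044, 1416), Rational(-1, 1580)) = Mul(5460, Rational(-1, 1580)) = Rational(-273, 79) ≈ -3.4557)
Pow(S, 2) = Pow(Rational(-273, 79), 2) = Rational(74529, 6241)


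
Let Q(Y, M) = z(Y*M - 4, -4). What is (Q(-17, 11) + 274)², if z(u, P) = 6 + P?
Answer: 76176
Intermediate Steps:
Q(Y, M) = 2 (Q(Y, M) = 6 - 4 = 2)
(Q(-17, 11) + 274)² = (2 + 274)² = 276² = 76176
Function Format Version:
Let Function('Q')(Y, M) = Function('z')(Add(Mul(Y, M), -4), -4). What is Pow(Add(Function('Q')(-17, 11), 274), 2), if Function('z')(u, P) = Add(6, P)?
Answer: 76176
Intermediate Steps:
Function('Q')(Y, M) = 2 (Function('Q')(Y, M) = Add(6, -4) = 2)
Pow(Add(Function('Q')(-17, 11), 274), 2) = Pow(Add(2, 274), 2) = Pow(276, 2) = 76176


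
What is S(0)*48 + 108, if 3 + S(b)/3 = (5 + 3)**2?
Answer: 8892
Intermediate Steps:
S(b) = 183 (S(b) = -9 + 3*(5 + 3)**2 = -9 + 3*8**2 = -9 + 3*64 = -9 + 192 = 183)
S(0)*48 + 108 = 183*48 + 108 = 8784 + 108 = 8892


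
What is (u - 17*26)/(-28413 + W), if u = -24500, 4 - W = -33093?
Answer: -12471/2342 ≈ -5.3249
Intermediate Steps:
W = 33097 (W = 4 - 1*(-33093) = 4 + 33093 = 33097)
(u - 17*26)/(-28413 + W) = (-24500 - 17*26)/(-28413 + 33097) = (-24500 - 442)/4684 = -24942*1/4684 = -12471/2342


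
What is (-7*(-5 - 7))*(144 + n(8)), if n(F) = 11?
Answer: 13020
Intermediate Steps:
(-7*(-5 - 7))*(144 + n(8)) = (-7*(-5 - 7))*(144 + 11) = -7*(-12)*155 = 84*155 = 13020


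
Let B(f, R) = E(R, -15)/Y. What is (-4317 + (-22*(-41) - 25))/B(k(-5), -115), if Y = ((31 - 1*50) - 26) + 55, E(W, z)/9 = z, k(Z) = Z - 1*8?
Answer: 6880/27 ≈ 254.81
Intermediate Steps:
k(Z) = -8 + Z (k(Z) = Z - 8 = -8 + Z)
E(W, z) = 9*z
Y = 10 (Y = ((31 - 50) - 26) + 55 = (-19 - 26) + 55 = -45 + 55 = 10)
B(f, R) = -27/2 (B(f, R) = (9*(-15))/10 = -135*⅒ = -27/2)
(-4317 + (-22*(-41) - 25))/B(k(-5), -115) = (-4317 + (-22*(-41) - 25))/(-27/2) = (-4317 + (902 - 25))*(-2/27) = (-4317 + 877)*(-2/27) = -3440*(-2/27) = 6880/27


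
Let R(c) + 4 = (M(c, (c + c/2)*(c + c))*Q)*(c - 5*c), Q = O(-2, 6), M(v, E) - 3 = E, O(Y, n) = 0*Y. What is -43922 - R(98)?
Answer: -43918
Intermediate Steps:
O(Y, n) = 0
M(v, E) = 3 + E
Q = 0
R(c) = -4 (R(c) = -4 + ((3 + (c + c/2)*(c + c))*0)*(c - 5*c) = -4 + ((3 + (c + c*(½))*(2*c))*0)*(-4*c) = -4 + ((3 + (c + c/2)*(2*c))*0)*(-4*c) = -4 + ((3 + (3*c/2)*(2*c))*0)*(-4*c) = -4 + ((3 + 3*c²)*0)*(-4*c) = -4 + 0*(-4*c) = -4 + 0 = -4)
-43922 - R(98) = -43922 - 1*(-4) = -43922 + 4 = -43918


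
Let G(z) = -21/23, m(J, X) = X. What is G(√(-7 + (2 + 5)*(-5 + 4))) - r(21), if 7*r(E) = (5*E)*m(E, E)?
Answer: -7266/23 ≈ -315.91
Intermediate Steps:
r(E) = 5*E²/7 (r(E) = ((5*E)*E)/7 = (5*E²)/7 = 5*E²/7)
G(z) = -21/23 (G(z) = -21*1/23 = -21/23)
G(√(-7 + (2 + 5)*(-5 + 4))) - r(21) = -21/23 - 5*21²/7 = -21/23 - 5*441/7 = -21/23 - 1*315 = -21/23 - 315 = -7266/23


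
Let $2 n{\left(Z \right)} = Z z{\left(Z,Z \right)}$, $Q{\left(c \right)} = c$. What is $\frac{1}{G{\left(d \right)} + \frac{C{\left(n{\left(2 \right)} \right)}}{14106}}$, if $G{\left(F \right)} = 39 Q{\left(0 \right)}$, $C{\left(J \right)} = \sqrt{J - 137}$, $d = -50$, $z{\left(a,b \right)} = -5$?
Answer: $- \frac{7053 i \sqrt{142}}{71} \approx - 1183.8 i$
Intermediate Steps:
$n{\left(Z \right)} = - \frac{5 Z}{2}$ ($n{\left(Z \right)} = \frac{Z \left(-5\right)}{2} = \frac{\left(-5\right) Z}{2} = - \frac{5 Z}{2}$)
$C{\left(J \right)} = \sqrt{-137 + J}$
$G{\left(F \right)} = 0$ ($G{\left(F \right)} = 39 \cdot 0 = 0$)
$\frac{1}{G{\left(d \right)} + \frac{C{\left(n{\left(2 \right)} \right)}}{14106}} = \frac{1}{0 + \frac{\sqrt{-137 - 5}}{14106}} = \frac{1}{0 + \sqrt{-137 - 5} \cdot \frac{1}{14106}} = \frac{1}{0 + \sqrt{-142} \cdot \frac{1}{14106}} = \frac{1}{0 + i \sqrt{142} \cdot \frac{1}{14106}} = \frac{1}{0 + \frac{i \sqrt{142}}{14106}} = \frac{1}{\frac{1}{14106} i \sqrt{142}} = - \frac{7053 i \sqrt{142}}{71}$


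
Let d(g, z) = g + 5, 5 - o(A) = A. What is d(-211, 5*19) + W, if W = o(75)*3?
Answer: -416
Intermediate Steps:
o(A) = 5 - A
d(g, z) = 5 + g
W = -210 (W = (5 - 1*75)*3 = (5 - 75)*3 = -70*3 = -210)
d(-211, 5*19) + W = (5 - 211) - 210 = -206 - 210 = -416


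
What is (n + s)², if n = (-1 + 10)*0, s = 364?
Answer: 132496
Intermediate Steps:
n = 0 (n = 9*0 = 0)
(n + s)² = (0 + 364)² = 364² = 132496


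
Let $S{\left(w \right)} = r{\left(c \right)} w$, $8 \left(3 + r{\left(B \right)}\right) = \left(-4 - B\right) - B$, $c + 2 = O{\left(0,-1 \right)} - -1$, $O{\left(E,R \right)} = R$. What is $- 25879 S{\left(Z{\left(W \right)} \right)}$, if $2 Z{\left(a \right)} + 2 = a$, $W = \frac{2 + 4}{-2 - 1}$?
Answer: $-155274$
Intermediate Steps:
$W = -2$ ($W = \frac{6}{-3} = 6 \left(- \frac{1}{3}\right) = -2$)
$Z{\left(a \right)} = -1 + \frac{a}{2}$
$c = -2$ ($c = -2 - 0 = -2 + \left(-1 + 1\right) = -2 + 0 = -2$)
$r{\left(B \right)} = - \frac{7}{2} - \frac{B}{4}$ ($r{\left(B \right)} = -3 + \frac{\left(-4 - B\right) - B}{8} = -3 + \frac{-4 - 2 B}{8} = -3 - \left(\frac{1}{2} + \frac{B}{4}\right) = - \frac{7}{2} - \frac{B}{4}$)
$S{\left(w \right)} = - 3 w$ ($S{\left(w \right)} = \left(- \frac{7}{2} - - \frac{1}{2}\right) w = \left(- \frac{7}{2} + \frac{1}{2}\right) w = - 3 w$)
$- 25879 S{\left(Z{\left(W \right)} \right)} = - 25879 \left(- 3 \left(-1 + \frac{1}{2} \left(-2\right)\right)\right) = - 25879 \left(- 3 \left(-1 - 1\right)\right) = - 25879 \left(\left(-3\right) \left(-2\right)\right) = \left(-25879\right) 6 = -155274$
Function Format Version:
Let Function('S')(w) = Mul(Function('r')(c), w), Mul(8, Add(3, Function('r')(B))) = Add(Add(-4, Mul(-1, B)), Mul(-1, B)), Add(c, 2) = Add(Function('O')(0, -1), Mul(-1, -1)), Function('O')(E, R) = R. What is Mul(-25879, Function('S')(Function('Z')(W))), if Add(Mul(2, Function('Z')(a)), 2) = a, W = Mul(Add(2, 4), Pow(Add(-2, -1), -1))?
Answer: -155274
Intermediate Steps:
W = -2 (W = Mul(6, Pow(-3, -1)) = Mul(6, Rational(-1, 3)) = -2)
Function('Z')(a) = Add(-1, Mul(Rational(1, 2), a))
c = -2 (c = Add(-2, Add(-1, Mul(-1, -1))) = Add(-2, Add(-1, 1)) = Add(-2, 0) = -2)
Function('r')(B) = Add(Rational(-7, 2), Mul(Rational(-1, 4), B)) (Function('r')(B) = Add(-3, Mul(Rational(1, 8), Add(Add(-4, Mul(-1, B)), Mul(-1, B)))) = Add(-3, Mul(Rational(1, 8), Add(-4, Mul(-2, B)))) = Add(-3, Add(Rational(-1, 2), Mul(Rational(-1, 4), B))) = Add(Rational(-7, 2), Mul(Rational(-1, 4), B)))
Function('S')(w) = Mul(-3, w) (Function('S')(w) = Mul(Add(Rational(-7, 2), Mul(Rational(-1, 4), -2)), w) = Mul(Add(Rational(-7, 2), Rational(1, 2)), w) = Mul(-3, w))
Mul(-25879, Function('S')(Function('Z')(W))) = Mul(-25879, Mul(-3, Add(-1, Mul(Rational(1, 2), -2)))) = Mul(-25879, Mul(-3, Add(-1, -1))) = Mul(-25879, Mul(-3, -2)) = Mul(-25879, 6) = -155274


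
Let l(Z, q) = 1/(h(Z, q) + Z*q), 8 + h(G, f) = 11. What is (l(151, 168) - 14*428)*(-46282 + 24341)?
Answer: 3335537323171/25371 ≈ 1.3147e+8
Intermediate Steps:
h(G, f) = 3 (h(G, f) = -8 + 11 = 3)
l(Z, q) = 1/(3 + Z*q)
(l(151, 168) - 14*428)*(-46282 + 24341) = (1/(3 + 151*168) - 14*428)*(-46282 + 24341) = (1/(3 + 25368) - 5992)*(-21941) = (1/25371 - 5992)*(-21941) = -152023031/25371*(-21941) = 3335537323171/25371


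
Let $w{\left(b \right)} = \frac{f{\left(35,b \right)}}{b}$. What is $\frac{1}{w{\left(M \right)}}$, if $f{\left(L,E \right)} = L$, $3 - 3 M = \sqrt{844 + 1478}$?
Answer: $\frac{1}{35} - \frac{\sqrt{258}}{35} \approx -0.43035$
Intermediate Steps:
$M = 1 - \sqrt{258}$ ($M = 1 - \frac{\sqrt{844 + 1478}}{3} = 1 - \frac{\sqrt{2322}}{3} = 1 - \frac{3 \sqrt{258}}{3} = 1 - \sqrt{258} \approx -15.062$)
$w{\left(b \right)} = \frac{35}{b}$
$\frac{1}{w{\left(M \right)}} = \frac{1}{35 \frac{1}{1 - \sqrt{258}}} = \frac{1}{35} - \frac{\sqrt{258}}{35}$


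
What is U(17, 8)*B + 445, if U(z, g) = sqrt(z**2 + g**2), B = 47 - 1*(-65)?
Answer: 445 + 112*sqrt(353) ≈ 2549.3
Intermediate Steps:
B = 112 (B = 47 + 65 = 112)
U(z, g) = sqrt(g**2 + z**2)
U(17, 8)*B + 445 = sqrt(8**2 + 17**2)*112 + 445 = sqrt(64 + 289)*112 + 445 = sqrt(353)*112 + 445 = 112*sqrt(353) + 445 = 445 + 112*sqrt(353)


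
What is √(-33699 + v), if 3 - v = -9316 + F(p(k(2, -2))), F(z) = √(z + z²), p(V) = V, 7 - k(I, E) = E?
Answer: √(-24380 - 3*√10) ≈ 156.17*I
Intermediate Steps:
k(I, E) = 7 - E
v = 9319 - 3*√10 (v = 3 - (-9316 + √((7 - 1*(-2))*(1 + (7 - 1*(-2))))) = 3 - (-9316 + √((7 + 2)*(1 + (7 + 2)))) = 3 - (-9316 + √(9*(1 + 9))) = 3 - (-9316 + √(9*10)) = 3 - (-9316 + √90) = 3 - (-9316 + 3*√10) = 3 + (9316 - 3*√10) = 9319 - 3*√10 ≈ 9309.5)
√(-33699 + v) = √(-33699 + (9319 - 3*√10)) = √(-24380 - 3*√10)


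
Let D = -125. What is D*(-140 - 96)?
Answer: 29500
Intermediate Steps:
D*(-140 - 96) = -125*(-140 - 96) = -125*(-236) = 29500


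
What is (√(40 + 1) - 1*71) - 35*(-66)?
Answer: 2239 + √41 ≈ 2245.4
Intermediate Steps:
(√(40 + 1) - 1*71) - 35*(-66) = (√41 - 71) + 2310 = (-71 + √41) + 2310 = 2239 + √41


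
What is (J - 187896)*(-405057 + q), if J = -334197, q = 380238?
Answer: 12957826167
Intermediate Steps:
(J - 187896)*(-405057 + q) = (-334197 - 187896)*(-405057 + 380238) = -522093*(-24819) = 12957826167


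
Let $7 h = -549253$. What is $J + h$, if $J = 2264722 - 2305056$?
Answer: $- \frac{831591}{7} \approx -1.188 \cdot 10^{5}$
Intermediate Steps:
$h = - \frac{549253}{7}$ ($h = \frac{1}{7} \left(-549253\right) = - \frac{549253}{7} \approx -78465.0$)
$J = -40334$
$J + h = -40334 - \frac{549253}{7} = - \frac{831591}{7}$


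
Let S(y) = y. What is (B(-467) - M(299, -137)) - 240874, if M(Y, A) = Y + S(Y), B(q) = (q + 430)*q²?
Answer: -8310765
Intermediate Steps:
B(q) = q²*(430 + q) (B(q) = (430 + q)*q² = q²*(430 + q))
M(Y, A) = 2*Y (M(Y, A) = Y + Y = 2*Y)
(B(-467) - M(299, -137)) - 240874 = ((-467)²*(430 - 467) - 2*299) - 240874 = (218089*(-37) - 1*598) - 240874 = (-8069293 - 598) - 240874 = -8069891 - 240874 = -8310765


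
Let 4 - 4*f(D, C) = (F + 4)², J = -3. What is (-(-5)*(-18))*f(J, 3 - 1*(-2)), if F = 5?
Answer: 3465/2 ≈ 1732.5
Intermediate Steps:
f(D, C) = -77/4 (f(D, C) = 1 - (5 + 4)²/4 = 1 - ¼*9² = 1 - ¼*81 = 1 - 81/4 = -77/4)
(-(-5)*(-18))*f(J, 3 - 1*(-2)) = -(-5)*(-18)*(-77/4) = -5*18*(-77/4) = -90*(-77/4) = 3465/2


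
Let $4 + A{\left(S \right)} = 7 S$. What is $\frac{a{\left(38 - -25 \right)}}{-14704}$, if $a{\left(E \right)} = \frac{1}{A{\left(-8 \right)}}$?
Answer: $\frac{1}{882240} \approx 1.1335 \cdot 10^{-6}$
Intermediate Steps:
$A{\left(S \right)} = -4 + 7 S$
$a{\left(E \right)} = - \frac{1}{60}$ ($a{\left(E \right)} = \frac{1}{-4 + 7 \left(-8\right)} = \frac{1}{-4 - 56} = \frac{1}{-60} = - \frac{1}{60}$)
$\frac{a{\left(38 - -25 \right)}}{-14704} = - \frac{1}{60 \left(-14704\right)} = \left(- \frac{1}{60}\right) \left(- \frac{1}{14704}\right) = \frac{1}{882240}$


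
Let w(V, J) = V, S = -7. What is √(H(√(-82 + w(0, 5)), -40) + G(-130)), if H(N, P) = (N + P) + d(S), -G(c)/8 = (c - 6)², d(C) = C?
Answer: √(-148015 + I*√82) ≈ 0.012 + 384.73*I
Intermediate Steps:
G(c) = -8*(-6 + c)² (G(c) = -8*(c - 6)² = -8*(-6 + c)²)
H(N, P) = -7 + N + P (H(N, P) = (N + P) - 7 = -7 + N + P)
√(H(√(-82 + w(0, 5)), -40) + G(-130)) = √((-7 + √(-82 + 0) - 40) - 8*(-6 - 130)²) = √((-7 + √(-82) - 40) - 8*(-136)²) = √((-7 + I*√82 - 40) - 8*18496) = √((-47 + I*√82) - 147968) = √(-148015 + I*√82)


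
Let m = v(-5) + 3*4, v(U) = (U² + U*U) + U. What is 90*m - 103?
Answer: 5027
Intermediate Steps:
v(U) = U + 2*U² (v(U) = (U² + U²) + U = 2*U² + U = U + 2*U²)
m = 57 (m = -5*(1 + 2*(-5)) + 3*4 = -5*(1 - 10) + 12 = -5*(-9) + 12 = 45 + 12 = 57)
90*m - 103 = 90*57 - 103 = 5130 - 103 = 5027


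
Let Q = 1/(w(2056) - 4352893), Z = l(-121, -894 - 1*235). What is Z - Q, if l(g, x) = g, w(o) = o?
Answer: -526451276/4350837 ≈ -121.00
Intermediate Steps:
Z = -121
Q = -1/4350837 (Q = 1/(2056 - 4352893) = 1/(-4350837) = -1/4350837 ≈ -2.2984e-7)
Z - Q = -121 - 1*(-1/4350837) = -121 + 1/4350837 = -526451276/4350837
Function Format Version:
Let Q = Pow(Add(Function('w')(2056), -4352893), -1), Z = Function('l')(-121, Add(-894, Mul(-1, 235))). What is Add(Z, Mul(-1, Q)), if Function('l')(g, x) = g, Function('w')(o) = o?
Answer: Rational(-526451276, 4350837) ≈ -121.00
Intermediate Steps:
Z = -121
Q = Rational(-1, 4350837) (Q = Pow(Add(2056, -4352893), -1) = Pow(-4350837, -1) = Rational(-1, 4350837) ≈ -2.2984e-7)
Add(Z, Mul(-1, Q)) = Add(-121, Mul(-1, Rational(-1, 4350837))) = Add(-121, Rational(1, 4350837)) = Rational(-526451276, 4350837)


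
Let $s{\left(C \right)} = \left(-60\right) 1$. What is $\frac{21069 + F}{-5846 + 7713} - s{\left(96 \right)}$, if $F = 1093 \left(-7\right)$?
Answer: $\frac{125438}{1867} \approx 67.187$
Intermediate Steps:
$F = -7651$
$s{\left(C \right)} = -60$
$\frac{21069 + F}{-5846 + 7713} - s{\left(96 \right)} = \frac{21069 - 7651}{-5846 + 7713} - -60 = \frac{13418}{1867} + 60 = \frac{125438}{1867}$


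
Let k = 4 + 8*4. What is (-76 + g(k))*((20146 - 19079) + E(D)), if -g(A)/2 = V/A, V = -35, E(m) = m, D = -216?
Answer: -1134383/18 ≈ -63021.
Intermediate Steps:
k = 36 (k = 4 + 32 = 36)
g(A) = 70/A (g(A) = -(-70)/A = 70/A)
(-76 + g(k))*((20146 - 19079) + E(D)) = (-76 + 70/36)*((20146 - 19079) - 216) = (-76 + 70*(1/36))*(1067 - 216) = (-76 + 35/18)*851 = -1333/18*851 = -1134383/18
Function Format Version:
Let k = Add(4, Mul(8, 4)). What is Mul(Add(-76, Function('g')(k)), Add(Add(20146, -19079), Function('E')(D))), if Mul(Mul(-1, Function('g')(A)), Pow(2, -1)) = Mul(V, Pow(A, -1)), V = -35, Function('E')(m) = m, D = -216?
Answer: Rational(-1134383, 18) ≈ -63021.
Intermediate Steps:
k = 36 (k = Add(4, 32) = 36)
Function('g')(A) = Mul(70, Pow(A, -1)) (Function('g')(A) = Mul(-2, Mul(-35, Pow(A, -1))) = Mul(70, Pow(A, -1)))
Mul(Add(-76, Function('g')(k)), Add(Add(20146, -19079), Function('E')(D))) = Mul(Add(-76, Mul(70, Pow(36, -1))), Add(Add(20146, -19079), -216)) = Mul(Add(-76, Mul(70, Rational(1, 36))), Add(1067, -216)) = Mul(Add(-76, Rational(35, 18)), 851) = Mul(Rational(-1333, 18), 851) = Rational(-1134383, 18)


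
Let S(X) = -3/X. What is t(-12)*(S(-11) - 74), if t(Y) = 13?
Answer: -10543/11 ≈ -958.45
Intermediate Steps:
t(-12)*(S(-11) - 74) = 13*(-3/(-11) - 74) = 13*(-3*(-1/11) - 74) = 13*(3/11 - 74) = 13*(-811/11) = -10543/11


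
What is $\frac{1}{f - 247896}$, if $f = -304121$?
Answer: $- \frac{1}{552017} \approx -1.8115 \cdot 10^{-6}$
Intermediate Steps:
$\frac{1}{f - 247896} = \frac{1}{-304121 - 247896} = \frac{1}{-552017} = - \frac{1}{552017}$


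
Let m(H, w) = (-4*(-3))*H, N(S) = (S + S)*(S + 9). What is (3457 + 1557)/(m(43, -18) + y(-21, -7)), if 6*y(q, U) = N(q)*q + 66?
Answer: -5014/1237 ≈ -4.0534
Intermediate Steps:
N(S) = 2*S*(9 + S) (N(S) = (2*S)*(9 + S) = 2*S*(9 + S))
m(H, w) = 12*H
y(q, U) = 11 + q²*(9 + q)/3 (y(q, U) = ((2*q*(9 + q))*q + 66)/6 = (2*q²*(9 + q) + 66)/6 = (66 + 2*q²*(9 + q))/6 = 11 + q²*(9 + q)/3)
(3457 + 1557)/(m(43, -18) + y(-21, -7)) = (3457 + 1557)/(12*43 + (11 + (⅓)*(-21)²*(9 - 21))) = 5014/(516 + (11 + (⅓)*441*(-12))) = 5014/(516 + (11 - 1764)) = 5014/(516 - 1753) = 5014/(-1237) = 5014*(-1/1237) = -5014/1237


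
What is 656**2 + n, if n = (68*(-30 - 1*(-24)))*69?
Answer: 402184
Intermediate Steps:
n = -28152 (n = (68*(-30 + 24))*69 = (68*(-6))*69 = -408*69 = -28152)
656**2 + n = 656**2 - 28152 = 430336 - 28152 = 402184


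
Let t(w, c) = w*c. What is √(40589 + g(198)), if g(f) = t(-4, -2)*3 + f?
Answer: √40811 ≈ 202.02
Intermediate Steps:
t(w, c) = c*w
g(f) = 24 + f (g(f) = -2*(-4)*3 + f = 8*3 + f = 24 + f)
√(40589 + g(198)) = √(40589 + (24 + 198)) = √(40589 + 222) = √40811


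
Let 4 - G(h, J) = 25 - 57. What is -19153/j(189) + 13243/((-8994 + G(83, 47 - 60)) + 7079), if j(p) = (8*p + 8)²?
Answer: -30632615687/4341241600 ≈ -7.0562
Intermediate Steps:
j(p) = (8 + 8*p)²
G(h, J) = 36 (G(h, J) = 4 - (25 - 57) = 4 - 1*(-32) = 4 + 32 = 36)
-19153/j(189) + 13243/((-8994 + G(83, 47 - 60)) + 7079) = -19153*1/(64*(1 + 189)²) + 13243/((-8994 + 36) + 7079) = -19153/(64*190²) + 13243/(-8958 + 7079) = -19153/(64*36100) + 13243/(-1879) = -19153/2310400 + 13243*(-1/1879) = -19153*1/2310400 - 13243/1879 = -19153/2310400 - 13243/1879 = -30632615687/4341241600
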